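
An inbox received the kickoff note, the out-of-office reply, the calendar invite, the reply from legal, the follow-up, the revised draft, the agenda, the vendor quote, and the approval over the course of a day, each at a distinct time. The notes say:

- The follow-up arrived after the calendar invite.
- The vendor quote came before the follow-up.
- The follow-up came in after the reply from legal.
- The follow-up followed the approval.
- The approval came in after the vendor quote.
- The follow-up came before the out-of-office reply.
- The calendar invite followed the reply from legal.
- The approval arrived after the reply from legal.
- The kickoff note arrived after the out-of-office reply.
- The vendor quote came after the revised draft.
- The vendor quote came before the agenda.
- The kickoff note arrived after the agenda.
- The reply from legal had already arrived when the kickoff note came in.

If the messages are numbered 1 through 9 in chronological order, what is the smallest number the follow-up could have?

The approval, the calendar invite, the reply from legal, the revised draft, and the vendor quote must all come before the follow-up — 5 forced predecessors.
Nothing else is forced ahead of the follow-up, so its earliest slot is position 5 + 1 = 6.

6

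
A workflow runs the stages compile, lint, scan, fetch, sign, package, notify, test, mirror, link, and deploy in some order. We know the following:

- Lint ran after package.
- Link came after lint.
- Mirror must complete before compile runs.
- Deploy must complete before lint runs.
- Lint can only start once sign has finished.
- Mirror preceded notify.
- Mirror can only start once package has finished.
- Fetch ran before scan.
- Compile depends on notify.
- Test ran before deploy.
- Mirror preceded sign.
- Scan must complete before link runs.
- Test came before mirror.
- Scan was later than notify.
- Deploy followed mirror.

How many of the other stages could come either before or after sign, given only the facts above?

5

Forced before sign: mirror, package, and test; forced after sign: link and lint.
That leaves compile, deploy, fetch, notify, and scan with no forced order relative to sign — 5.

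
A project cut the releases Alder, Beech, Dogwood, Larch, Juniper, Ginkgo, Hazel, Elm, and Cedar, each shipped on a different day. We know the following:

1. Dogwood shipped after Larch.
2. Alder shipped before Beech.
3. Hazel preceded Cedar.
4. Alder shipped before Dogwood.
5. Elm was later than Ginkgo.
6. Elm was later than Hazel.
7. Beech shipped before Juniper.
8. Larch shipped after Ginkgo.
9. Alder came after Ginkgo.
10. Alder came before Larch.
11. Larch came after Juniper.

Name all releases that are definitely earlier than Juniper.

Alder, Beech, Ginkgo

Directly stated before Juniper: Beech.
Alder reaches Juniper via Alder → Beech → Juniper.
Ginkgo reaches Juniper via Ginkgo → Alder → Beech → Juniper.
No chain forces Dogwood (or any of the others) ahead of Juniper.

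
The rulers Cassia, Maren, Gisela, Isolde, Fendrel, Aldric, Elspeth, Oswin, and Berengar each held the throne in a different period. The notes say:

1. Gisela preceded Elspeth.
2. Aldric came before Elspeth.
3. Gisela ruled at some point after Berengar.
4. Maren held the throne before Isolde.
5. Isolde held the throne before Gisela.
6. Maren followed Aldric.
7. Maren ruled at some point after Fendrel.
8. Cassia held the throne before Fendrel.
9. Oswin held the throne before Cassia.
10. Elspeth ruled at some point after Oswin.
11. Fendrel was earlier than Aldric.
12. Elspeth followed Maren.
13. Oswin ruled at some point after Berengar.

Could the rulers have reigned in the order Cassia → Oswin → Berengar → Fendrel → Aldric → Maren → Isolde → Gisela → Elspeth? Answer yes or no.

The constraints require Oswin before Cassia, but in the proposed sequence Cassia appears ahead of Oswin. That one violation is enough.

no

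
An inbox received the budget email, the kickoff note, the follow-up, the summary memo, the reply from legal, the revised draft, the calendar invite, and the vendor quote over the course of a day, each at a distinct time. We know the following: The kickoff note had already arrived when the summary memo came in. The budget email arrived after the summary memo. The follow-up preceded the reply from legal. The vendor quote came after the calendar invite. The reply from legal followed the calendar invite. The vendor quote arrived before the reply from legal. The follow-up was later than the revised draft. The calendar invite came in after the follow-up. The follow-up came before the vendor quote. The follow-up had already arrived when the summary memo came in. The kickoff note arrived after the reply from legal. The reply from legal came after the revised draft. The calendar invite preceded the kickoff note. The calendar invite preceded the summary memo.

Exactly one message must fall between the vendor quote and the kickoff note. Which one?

the reply from legal

Tracing the constraints gives the vendor quote → the reply from legal → the kickoff note, so the reply from legal sits after the vendor quote and before the kickoff note.
No other message is forced both after the vendor quote and before the kickoff note.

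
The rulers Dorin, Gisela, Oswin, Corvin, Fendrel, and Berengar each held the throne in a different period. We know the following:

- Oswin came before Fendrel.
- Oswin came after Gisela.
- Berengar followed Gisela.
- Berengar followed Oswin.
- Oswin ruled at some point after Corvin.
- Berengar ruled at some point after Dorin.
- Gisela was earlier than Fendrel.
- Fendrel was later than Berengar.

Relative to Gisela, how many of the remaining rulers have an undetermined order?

2

Forced after Gisela: Berengar, Fendrel, and Oswin.
That leaves Corvin and Dorin with no forced order relative to Gisela — 2.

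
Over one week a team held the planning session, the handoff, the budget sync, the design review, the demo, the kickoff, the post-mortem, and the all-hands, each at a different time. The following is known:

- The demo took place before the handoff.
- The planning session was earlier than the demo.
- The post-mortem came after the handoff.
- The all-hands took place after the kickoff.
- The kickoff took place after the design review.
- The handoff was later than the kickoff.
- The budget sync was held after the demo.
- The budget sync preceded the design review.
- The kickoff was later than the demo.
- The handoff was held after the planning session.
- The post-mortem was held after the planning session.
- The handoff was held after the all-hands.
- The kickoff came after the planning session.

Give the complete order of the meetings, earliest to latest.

the planning session, the demo, the budget sync, the design review, the kickoff, the all-hands, the handoff, the post-mortem

The constraints fix every adjacent pair, so only one ordering works:
the planning session → the demo → the budget sync → the design review → the kickoff → the all-hands → the handoff → the post-mortem.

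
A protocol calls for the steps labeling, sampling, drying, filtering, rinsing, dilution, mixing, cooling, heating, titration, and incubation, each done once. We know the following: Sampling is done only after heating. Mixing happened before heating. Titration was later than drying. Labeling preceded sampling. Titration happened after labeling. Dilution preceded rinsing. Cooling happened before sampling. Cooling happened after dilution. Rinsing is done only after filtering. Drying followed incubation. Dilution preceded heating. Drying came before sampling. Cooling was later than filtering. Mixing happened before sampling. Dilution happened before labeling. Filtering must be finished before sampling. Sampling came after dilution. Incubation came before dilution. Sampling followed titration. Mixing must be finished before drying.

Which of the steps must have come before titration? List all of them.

dilution, drying, incubation, labeling, mixing

Directly stated before titration: drying and labeling.
Dilution reaches titration via dilution → labeling → titration.
Incubation reaches titration via incubation → drying → titration.
Mixing reaches titration via mixing → drying → titration.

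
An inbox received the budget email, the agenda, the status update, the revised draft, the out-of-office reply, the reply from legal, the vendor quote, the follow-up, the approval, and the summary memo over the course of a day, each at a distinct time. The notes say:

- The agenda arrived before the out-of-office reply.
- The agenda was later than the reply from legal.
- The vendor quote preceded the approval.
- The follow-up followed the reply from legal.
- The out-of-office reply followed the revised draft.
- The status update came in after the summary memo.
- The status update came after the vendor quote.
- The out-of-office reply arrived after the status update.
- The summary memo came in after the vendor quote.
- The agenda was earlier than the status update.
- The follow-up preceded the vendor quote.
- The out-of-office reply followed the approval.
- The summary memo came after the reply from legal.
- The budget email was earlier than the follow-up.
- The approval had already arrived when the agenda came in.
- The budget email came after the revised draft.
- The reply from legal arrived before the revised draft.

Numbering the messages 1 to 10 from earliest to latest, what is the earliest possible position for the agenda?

7

The approval, the budget email, the follow-up, the reply from legal, the revised draft, and the vendor quote must all come before the agenda — 6 forced predecessors.
Nothing else is forced ahead of the agenda, so its earliest slot is position 6 + 1 = 7.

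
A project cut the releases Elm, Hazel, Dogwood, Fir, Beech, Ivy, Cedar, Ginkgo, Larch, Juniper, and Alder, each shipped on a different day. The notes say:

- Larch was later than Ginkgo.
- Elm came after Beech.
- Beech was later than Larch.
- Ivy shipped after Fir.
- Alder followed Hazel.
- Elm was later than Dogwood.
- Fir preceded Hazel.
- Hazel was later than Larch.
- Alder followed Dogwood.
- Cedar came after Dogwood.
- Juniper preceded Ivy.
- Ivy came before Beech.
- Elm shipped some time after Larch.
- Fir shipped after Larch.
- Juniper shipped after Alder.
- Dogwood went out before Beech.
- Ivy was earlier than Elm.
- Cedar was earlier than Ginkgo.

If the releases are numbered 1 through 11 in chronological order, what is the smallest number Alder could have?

Cedar, Dogwood, Fir, Ginkgo, Hazel, and Larch must all come before Alder — 6 forced predecessors.
Nothing else is forced ahead of Alder, so its earliest slot is position 6 + 1 = 7.

7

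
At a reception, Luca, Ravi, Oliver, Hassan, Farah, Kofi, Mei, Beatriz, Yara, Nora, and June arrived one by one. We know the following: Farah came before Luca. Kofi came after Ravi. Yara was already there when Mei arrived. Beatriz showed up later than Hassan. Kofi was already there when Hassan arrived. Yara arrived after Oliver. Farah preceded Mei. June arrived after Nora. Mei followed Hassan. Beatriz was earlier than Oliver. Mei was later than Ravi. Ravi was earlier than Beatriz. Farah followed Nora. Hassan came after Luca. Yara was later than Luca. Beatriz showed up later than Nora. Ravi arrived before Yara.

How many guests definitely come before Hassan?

5

Directly stated before Hassan: Kofi and Luca.
Farah reaches Hassan via Farah → Luca → Hassan.
Nora reaches Hassan via Nora → Farah → Luca → Hassan.
Ravi reaches Hassan via Ravi → Kofi → Hassan.
No chain forces Mei (or any of the others) ahead of Hassan.
That's Farah, Kofi, Luca, Nora, and Ravi — 5 in all.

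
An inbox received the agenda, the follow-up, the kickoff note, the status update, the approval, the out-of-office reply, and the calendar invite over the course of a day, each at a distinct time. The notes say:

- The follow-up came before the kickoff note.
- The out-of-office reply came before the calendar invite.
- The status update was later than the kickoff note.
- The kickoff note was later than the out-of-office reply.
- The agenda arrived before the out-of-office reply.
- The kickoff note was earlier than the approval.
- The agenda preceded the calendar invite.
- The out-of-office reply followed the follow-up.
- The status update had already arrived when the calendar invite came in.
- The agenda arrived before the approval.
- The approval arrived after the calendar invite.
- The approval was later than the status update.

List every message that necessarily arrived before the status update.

Directly stated before the status update: the kickoff note.
The agenda reaches the status update via the agenda → the out-of-office reply → the kickoff note → the status update.
The follow-up reaches the status update via the follow-up → the kickoff note → the status update.
The out-of-office reply reaches the status update via the out-of-office reply → the kickoff note → the status update.
No chain forces the calendar invite (or any of the others) ahead of the status update.

the agenda, the follow-up, the kickoff note, the out-of-office reply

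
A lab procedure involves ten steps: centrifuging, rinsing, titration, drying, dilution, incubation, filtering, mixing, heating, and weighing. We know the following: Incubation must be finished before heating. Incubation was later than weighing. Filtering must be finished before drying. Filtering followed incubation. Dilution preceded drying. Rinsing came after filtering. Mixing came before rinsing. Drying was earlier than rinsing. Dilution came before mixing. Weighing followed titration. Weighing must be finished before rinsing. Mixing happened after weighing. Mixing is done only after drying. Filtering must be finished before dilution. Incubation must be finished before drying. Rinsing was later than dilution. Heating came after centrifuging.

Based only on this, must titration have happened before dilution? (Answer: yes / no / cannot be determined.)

yes

Chain the constraints: titration → weighing → incubation → filtering → dilution. Each link is directly stated, so titration comes before dilution.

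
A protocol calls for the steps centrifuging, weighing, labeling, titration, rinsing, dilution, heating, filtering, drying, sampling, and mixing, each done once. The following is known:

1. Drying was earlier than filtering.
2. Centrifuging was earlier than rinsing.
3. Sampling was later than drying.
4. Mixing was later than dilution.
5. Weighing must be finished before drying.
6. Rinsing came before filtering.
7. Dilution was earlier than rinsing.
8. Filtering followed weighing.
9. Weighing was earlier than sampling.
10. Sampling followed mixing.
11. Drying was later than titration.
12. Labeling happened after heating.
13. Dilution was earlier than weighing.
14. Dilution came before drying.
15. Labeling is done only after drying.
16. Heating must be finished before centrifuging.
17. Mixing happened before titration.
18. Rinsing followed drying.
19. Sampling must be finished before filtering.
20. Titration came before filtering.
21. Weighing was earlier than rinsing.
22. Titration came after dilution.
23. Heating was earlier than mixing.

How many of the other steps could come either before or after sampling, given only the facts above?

3

Forced before sampling: dilution, drying, heating, mixing, titration, and weighing; forced after sampling: filtering.
That leaves centrifuging, labeling, and rinsing with no forced order relative to sampling — 3.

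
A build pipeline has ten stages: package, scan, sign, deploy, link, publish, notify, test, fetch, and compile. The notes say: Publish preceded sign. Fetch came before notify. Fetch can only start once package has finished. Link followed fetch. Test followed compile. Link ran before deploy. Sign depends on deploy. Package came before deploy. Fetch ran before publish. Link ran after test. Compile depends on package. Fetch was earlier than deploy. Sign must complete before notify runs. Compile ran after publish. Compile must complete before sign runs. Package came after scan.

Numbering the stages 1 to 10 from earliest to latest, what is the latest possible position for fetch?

Fetch must come before compile, deploy, link, notify, publish, sign, and test — 7 stages forced after it.
Everything else can be placed before fetch in some valid order, so fetch can sit as late as position 10 − 7 = 3.

3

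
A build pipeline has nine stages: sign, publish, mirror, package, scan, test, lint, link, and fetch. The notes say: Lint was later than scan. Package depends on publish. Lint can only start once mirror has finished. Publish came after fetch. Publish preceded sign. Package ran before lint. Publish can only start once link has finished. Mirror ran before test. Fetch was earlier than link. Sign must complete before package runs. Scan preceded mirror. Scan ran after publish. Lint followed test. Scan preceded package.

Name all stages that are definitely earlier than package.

Directly stated before package: publish, scan, and sign.
Fetch reaches package via fetch → publish → package.
Link reaches package via link → publish → package.

fetch, link, publish, scan, sign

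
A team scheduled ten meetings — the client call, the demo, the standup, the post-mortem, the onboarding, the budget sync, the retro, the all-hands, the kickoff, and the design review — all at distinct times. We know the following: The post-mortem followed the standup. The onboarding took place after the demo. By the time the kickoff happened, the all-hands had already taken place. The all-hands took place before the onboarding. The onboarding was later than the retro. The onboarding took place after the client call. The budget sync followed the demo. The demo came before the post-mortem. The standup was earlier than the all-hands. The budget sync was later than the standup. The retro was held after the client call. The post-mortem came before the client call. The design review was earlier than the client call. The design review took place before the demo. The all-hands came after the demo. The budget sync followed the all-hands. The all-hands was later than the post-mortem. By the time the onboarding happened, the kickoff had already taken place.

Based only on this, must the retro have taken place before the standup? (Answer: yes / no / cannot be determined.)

Tracing the constraints gives the standup → the post-mortem → the client call → the retro, so the standup must come before the retro.
That means the retro cannot be before the standup.

no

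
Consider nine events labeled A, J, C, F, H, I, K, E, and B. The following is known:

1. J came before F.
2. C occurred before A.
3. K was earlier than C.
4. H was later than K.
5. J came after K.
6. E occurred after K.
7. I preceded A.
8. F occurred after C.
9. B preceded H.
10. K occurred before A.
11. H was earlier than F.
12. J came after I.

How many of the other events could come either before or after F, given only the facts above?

Forced before F: B, C, H, I, J, and K.
That leaves A and E with no forced order relative to F — 2.

2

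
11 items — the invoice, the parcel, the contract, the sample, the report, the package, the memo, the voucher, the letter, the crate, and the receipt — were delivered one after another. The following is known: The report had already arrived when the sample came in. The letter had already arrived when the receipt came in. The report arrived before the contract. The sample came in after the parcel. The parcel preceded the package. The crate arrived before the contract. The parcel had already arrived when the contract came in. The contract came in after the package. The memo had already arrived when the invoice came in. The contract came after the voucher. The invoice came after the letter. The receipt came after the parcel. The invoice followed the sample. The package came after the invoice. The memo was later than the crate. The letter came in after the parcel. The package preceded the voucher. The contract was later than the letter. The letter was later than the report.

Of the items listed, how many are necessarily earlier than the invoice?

6

Directly stated before the invoice: the letter, the memo, and the sample.
The crate reaches the invoice via the crate → the memo → the invoice.
The parcel reaches the invoice via the parcel → the letter → the invoice.
The report reaches the invoice via the report → the letter → the invoice.
That's the crate, the letter, the memo, the parcel, the report, and the sample — 6 in all.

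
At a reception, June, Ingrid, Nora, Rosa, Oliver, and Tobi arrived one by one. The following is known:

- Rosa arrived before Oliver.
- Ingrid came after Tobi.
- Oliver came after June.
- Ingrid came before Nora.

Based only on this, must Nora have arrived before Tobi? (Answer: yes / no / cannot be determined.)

Tracing the constraints gives Tobi → Ingrid → Nora, so Tobi must come before Nora.
That means Nora cannot be before Tobi.

no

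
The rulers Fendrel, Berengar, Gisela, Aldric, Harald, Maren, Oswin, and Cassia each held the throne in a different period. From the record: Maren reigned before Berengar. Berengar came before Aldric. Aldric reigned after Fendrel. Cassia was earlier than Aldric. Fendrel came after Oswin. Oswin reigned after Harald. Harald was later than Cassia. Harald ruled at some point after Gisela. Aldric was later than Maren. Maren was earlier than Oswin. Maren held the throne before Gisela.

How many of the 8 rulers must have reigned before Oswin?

4

Directly stated before Oswin: Harald and Maren.
Cassia reaches Oswin via Cassia → Harald → Oswin.
Gisela reaches Oswin via Gisela → Harald → Oswin.
No chain forces Aldric (or any of the others) ahead of Oswin.
That's Cassia, Gisela, Harald, and Maren — 4 in all.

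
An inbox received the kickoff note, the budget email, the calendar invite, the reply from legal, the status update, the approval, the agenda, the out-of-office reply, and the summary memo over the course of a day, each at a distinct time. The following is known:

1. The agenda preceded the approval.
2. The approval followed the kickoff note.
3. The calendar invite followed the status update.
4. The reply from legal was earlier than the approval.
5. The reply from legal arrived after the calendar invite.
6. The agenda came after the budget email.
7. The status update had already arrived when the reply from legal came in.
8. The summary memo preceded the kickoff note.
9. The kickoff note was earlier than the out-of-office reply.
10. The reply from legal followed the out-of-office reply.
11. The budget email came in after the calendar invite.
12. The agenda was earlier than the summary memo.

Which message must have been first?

The status update has a chain of constraints placing it before every other message, so the status update must be first.

the status update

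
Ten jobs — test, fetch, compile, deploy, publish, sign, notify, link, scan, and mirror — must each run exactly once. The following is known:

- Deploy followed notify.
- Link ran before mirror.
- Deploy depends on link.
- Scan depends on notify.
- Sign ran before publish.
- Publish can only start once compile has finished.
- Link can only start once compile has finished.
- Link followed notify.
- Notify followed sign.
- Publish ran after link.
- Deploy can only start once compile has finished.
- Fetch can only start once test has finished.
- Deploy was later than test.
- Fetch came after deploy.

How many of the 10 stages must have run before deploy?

Directly stated before deploy: compile, link, notify, and test.
Sign reaches deploy via sign → notify → deploy.
That's compile, link, notify, sign, and test — 5 in all.

5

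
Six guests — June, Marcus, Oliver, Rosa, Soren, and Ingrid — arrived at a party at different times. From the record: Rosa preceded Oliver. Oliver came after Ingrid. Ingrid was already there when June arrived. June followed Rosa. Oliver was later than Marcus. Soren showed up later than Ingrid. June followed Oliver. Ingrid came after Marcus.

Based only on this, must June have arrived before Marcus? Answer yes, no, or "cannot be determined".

no

Tracing the constraints gives Marcus → Ingrid → June, so Marcus must come before June.
That means June cannot be before Marcus.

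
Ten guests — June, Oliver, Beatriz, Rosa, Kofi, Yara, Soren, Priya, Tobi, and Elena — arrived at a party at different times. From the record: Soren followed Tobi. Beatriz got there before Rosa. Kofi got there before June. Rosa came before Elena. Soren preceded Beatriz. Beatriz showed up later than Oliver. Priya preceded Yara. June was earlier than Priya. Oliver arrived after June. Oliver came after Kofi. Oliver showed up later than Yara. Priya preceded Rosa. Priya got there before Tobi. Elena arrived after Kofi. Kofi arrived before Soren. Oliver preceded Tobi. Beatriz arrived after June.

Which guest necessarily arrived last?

Elena

Every other guest has a chain of constraints placing them before Elena, so Elena is last.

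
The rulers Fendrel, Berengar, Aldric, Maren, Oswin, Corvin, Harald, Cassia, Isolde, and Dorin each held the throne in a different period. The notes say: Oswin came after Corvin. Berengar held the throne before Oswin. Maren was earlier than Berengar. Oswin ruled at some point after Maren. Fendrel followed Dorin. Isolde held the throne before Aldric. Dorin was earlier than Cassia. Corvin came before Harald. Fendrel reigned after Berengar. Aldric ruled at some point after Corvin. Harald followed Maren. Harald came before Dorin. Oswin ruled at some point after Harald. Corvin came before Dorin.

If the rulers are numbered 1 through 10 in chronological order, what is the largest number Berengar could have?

8

Berengar must come before Fendrel and Oswin — 2 rulers forced after them.
Everything else can be placed before Berengar in some valid order, so Berengar can sit as late as position 10 − 2 = 8.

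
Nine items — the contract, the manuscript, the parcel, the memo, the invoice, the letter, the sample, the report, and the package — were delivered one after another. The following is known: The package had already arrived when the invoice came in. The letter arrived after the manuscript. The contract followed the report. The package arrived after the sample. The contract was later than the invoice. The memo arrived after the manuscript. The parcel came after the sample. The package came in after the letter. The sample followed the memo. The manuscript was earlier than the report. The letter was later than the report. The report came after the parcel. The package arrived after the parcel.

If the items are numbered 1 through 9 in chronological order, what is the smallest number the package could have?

7

The letter, the manuscript, the memo, the parcel, the report, and the sample must all come before the package — 6 forced predecessors.
Nothing else is forced ahead of the package, so its earliest slot is position 6 + 1 = 7.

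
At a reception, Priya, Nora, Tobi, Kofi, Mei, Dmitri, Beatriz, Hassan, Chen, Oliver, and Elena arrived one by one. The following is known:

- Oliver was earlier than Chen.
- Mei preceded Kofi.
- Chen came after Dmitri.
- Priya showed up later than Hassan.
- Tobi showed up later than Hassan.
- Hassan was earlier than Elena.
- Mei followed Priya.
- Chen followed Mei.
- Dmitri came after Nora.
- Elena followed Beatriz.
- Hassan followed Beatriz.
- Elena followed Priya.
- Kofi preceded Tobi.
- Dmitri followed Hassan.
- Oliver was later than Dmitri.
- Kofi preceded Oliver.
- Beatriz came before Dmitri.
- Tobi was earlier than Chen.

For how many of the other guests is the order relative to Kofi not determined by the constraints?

Forced before Kofi: Beatriz, Hassan, Mei, and Priya; forced after Kofi: Chen, Oliver, and Tobi.
That leaves Dmitri, Elena, and Nora with no forced order relative to Kofi — 3.

3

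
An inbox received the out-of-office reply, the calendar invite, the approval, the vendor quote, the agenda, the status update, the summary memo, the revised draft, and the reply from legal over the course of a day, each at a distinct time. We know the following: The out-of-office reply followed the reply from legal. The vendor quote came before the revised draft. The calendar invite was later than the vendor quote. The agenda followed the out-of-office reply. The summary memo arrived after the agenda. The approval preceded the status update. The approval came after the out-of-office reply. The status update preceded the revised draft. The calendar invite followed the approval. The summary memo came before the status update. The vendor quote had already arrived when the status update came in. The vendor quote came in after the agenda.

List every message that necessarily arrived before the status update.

Directly stated before the status update: the approval, the summary memo, and the vendor quote.
The agenda reaches the status update via the agenda → the summary memo → the status update.
The out-of-office reply reaches the status update via the out-of-office reply → the approval → the status update.
The reply from legal reaches the status update via the reply from legal → the out-of-office reply → the approval → the status update.
No chain forces the revised draft (or any of the others) ahead of the status update.

the agenda, the approval, the out-of-office reply, the reply from legal, the summary memo, the vendor quote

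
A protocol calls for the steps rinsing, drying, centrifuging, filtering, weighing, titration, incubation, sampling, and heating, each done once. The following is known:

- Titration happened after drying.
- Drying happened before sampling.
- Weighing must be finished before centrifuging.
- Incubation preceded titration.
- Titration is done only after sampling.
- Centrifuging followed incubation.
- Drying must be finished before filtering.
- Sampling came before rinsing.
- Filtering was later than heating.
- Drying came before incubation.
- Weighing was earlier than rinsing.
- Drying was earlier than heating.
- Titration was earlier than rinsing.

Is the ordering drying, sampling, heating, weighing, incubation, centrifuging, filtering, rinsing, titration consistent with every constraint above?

The constraints require titration before rinsing, but in the proposed sequence rinsing appears ahead of titration. That one violation is enough.

no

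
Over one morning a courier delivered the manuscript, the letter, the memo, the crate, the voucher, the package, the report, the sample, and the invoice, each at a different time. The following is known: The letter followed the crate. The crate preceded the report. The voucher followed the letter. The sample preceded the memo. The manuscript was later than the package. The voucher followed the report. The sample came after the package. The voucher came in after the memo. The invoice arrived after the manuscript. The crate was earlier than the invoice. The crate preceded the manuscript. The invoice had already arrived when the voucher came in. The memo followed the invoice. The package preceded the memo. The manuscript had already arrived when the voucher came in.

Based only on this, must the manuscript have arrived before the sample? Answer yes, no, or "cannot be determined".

No chain of stated constraints runs from the manuscript to the sample, and none runs from the sample to the manuscript either.
So the relative order of the manuscript and the sample is not fixed by the given facts.

cannot be determined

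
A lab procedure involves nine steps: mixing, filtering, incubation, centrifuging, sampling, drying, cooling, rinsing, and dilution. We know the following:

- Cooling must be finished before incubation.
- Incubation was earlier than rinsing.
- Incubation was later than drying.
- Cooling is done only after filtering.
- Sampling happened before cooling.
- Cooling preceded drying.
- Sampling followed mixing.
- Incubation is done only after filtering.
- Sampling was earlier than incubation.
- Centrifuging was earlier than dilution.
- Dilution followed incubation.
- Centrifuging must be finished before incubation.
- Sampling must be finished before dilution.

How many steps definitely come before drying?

4

Directly stated before drying: cooling.
Filtering reaches drying via filtering → cooling → drying.
Mixing reaches drying via mixing → sampling → cooling → drying.
Sampling reaches drying via sampling → cooling → drying.
No chain forces incubation (or any of the others) ahead of drying.
That's cooling, filtering, mixing, and sampling — 4 in all.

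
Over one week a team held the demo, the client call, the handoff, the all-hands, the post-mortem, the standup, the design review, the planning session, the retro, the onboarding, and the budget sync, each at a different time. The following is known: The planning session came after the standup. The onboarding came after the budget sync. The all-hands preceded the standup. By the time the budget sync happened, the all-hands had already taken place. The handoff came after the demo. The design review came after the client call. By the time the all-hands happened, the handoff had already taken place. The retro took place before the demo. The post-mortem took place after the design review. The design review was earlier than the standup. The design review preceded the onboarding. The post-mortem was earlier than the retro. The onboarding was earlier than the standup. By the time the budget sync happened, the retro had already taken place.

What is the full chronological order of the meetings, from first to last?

The constraints fix every adjacent pair, so only one ordering works:
the client call → the design review → the post-mortem → the retro → the demo → the handoff → the all-hands → the budget sync → the onboarding → the standup → the planning session.

the client call, the design review, the post-mortem, the retro, the demo, the handoff, the all-hands, the budget sync, the onboarding, the standup, the planning session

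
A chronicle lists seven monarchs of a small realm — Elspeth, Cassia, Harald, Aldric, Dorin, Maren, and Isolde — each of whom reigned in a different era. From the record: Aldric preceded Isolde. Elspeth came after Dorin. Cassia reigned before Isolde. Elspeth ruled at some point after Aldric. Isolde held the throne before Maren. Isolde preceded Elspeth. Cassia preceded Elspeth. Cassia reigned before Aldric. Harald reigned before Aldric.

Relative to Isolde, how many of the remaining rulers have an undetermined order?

Forced before Isolde: Aldric, Cassia, and Harald; forced after Isolde: Elspeth and Maren.
That leaves Dorin with no forced order relative to Isolde — 1.

1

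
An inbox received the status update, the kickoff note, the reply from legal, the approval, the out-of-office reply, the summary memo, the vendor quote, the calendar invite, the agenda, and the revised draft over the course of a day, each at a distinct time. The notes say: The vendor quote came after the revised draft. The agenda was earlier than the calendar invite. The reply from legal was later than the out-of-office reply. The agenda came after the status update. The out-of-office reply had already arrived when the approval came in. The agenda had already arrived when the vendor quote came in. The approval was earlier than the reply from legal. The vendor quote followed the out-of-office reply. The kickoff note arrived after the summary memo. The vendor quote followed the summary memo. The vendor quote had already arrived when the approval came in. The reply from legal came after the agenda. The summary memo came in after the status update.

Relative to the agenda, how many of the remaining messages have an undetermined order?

Forced before the agenda: the status update; forced after the agenda: the approval, the calendar invite, the reply from legal, and the vendor quote.
That leaves the kickoff note, the out-of-office reply, the revised draft, and the summary memo with no forced order relative to the agenda — 4.

4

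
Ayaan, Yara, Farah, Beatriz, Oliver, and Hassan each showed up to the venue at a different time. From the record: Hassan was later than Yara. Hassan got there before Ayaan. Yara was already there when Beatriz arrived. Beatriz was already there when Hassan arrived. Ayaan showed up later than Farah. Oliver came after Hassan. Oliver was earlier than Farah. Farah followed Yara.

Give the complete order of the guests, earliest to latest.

Yara, Beatriz, Hassan, Oliver, Farah, Ayaan

The constraints fix every adjacent pair, so only one ordering works:
Yara → Beatriz → Hassan → Oliver → Farah → Ayaan.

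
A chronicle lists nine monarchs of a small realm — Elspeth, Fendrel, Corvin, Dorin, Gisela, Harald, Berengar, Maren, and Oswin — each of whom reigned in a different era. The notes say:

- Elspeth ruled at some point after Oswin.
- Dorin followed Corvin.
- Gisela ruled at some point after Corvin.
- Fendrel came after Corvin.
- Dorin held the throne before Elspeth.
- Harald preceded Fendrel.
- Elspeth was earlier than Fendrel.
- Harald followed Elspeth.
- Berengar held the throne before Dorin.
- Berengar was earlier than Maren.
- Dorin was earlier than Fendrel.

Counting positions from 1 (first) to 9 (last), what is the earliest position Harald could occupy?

Berengar, Corvin, Dorin, Elspeth, and Oswin must all come before Harald — 5 forced predecessors.
Nothing else is forced ahead of Harald, so their earliest slot is position 5 + 1 = 6.

6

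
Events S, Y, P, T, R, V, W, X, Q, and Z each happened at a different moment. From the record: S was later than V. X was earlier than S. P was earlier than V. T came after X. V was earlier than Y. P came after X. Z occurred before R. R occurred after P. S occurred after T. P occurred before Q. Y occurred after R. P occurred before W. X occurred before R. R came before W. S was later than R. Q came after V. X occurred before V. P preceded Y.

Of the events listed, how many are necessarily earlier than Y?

Directly stated before Y: P, R, and V.
X reaches Y via X → R → Y.
Z reaches Y via Z → R → Y.
No chain forces S (or any of the others) ahead of Y.
That's P, R, V, X, and Z — 5 in all.

5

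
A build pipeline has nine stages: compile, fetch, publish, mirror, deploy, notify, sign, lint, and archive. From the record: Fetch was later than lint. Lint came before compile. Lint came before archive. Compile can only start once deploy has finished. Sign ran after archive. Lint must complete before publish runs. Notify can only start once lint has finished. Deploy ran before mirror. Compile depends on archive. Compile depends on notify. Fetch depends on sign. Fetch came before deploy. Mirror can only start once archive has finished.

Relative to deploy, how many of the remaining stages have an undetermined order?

2

Forced before deploy: archive, fetch, lint, and sign; forced after deploy: compile and mirror.
That leaves notify and publish with no forced order relative to deploy — 2.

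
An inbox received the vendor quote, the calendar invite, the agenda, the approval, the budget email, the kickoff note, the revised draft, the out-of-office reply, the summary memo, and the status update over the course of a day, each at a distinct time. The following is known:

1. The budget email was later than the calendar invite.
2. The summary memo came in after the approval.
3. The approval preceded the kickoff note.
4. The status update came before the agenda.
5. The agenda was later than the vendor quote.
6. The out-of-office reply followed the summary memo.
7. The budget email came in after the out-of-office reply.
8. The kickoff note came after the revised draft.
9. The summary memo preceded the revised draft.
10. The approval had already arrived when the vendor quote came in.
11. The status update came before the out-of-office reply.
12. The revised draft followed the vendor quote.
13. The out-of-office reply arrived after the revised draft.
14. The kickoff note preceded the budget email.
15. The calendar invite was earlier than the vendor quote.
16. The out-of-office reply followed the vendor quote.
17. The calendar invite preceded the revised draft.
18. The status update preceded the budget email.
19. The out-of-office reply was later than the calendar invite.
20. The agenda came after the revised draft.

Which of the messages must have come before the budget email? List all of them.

Directly stated before the budget email: the calendar invite, the kickoff note, the out-of-office reply, and the status update.
The approval reaches the budget email via the approval → the kickoff note → the budget email.
The revised draft reaches the budget email via the revised draft → the out-of-office reply → the budget email.
The summary memo reaches the budget email via the summary memo → the out-of-office reply → the budget email.
Likewise the vendor quote reaches the budget email by chaining the stated constraints.
No chain forces the agenda ahead of the budget email.

the approval, the calendar invite, the kickoff note, the out-of-office reply, the revised draft, the status update, the summary memo, the vendor quote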